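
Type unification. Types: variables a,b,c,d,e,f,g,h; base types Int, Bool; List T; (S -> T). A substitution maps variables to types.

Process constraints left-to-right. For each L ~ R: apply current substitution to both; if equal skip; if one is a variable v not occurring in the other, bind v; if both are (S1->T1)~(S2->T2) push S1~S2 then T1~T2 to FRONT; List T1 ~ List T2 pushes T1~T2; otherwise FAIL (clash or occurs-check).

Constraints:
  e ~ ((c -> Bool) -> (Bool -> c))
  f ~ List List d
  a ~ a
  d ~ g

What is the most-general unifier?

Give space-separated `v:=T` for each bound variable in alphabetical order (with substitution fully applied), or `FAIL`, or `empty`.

step 1: unify e ~ ((c -> Bool) -> (Bool -> c))  [subst: {-} | 3 pending]
  bind e := ((c -> Bool) -> (Bool -> c))
step 2: unify f ~ List List d  [subst: {e:=((c -> Bool) -> (Bool -> c))} | 2 pending]
  bind f := List List d
step 3: unify a ~ a  [subst: {e:=((c -> Bool) -> (Bool -> c)), f:=List List d} | 1 pending]
  -> identical, skip
step 4: unify d ~ g  [subst: {e:=((c -> Bool) -> (Bool -> c)), f:=List List d} | 0 pending]
  bind d := g

Answer: d:=g e:=((c -> Bool) -> (Bool -> c)) f:=List List g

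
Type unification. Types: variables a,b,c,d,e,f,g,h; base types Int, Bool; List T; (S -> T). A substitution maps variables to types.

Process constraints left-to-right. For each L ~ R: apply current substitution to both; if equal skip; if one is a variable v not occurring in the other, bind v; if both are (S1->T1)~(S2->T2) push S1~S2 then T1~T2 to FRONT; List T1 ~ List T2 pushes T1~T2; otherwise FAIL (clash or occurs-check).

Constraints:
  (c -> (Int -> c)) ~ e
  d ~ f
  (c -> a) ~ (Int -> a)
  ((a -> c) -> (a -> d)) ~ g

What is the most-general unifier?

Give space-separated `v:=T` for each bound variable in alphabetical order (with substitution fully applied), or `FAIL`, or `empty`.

step 1: unify (c -> (Int -> c)) ~ e  [subst: {-} | 3 pending]
  bind e := (c -> (Int -> c))
step 2: unify d ~ f  [subst: {e:=(c -> (Int -> c))} | 2 pending]
  bind d := f
step 3: unify (c -> a) ~ (Int -> a)  [subst: {e:=(c -> (Int -> c)), d:=f} | 1 pending]
  -> decompose arrow: push c~Int, a~a
step 4: unify c ~ Int  [subst: {e:=(c -> (Int -> c)), d:=f} | 2 pending]
  bind c := Int
step 5: unify a ~ a  [subst: {e:=(c -> (Int -> c)), d:=f, c:=Int} | 1 pending]
  -> identical, skip
step 6: unify ((a -> Int) -> (a -> f)) ~ g  [subst: {e:=(c -> (Int -> c)), d:=f, c:=Int} | 0 pending]
  bind g := ((a -> Int) -> (a -> f))

Answer: c:=Int d:=f e:=(Int -> (Int -> Int)) g:=((a -> Int) -> (a -> f))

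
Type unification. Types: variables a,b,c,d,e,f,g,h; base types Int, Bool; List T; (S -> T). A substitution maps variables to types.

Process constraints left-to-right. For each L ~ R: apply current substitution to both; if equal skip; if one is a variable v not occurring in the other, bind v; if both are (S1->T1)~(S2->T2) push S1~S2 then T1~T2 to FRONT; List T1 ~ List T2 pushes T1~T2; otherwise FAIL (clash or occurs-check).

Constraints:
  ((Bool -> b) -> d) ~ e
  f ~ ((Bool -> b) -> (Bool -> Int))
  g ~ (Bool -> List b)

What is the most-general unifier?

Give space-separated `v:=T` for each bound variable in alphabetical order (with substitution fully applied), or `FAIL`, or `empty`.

step 1: unify ((Bool -> b) -> d) ~ e  [subst: {-} | 2 pending]
  bind e := ((Bool -> b) -> d)
step 2: unify f ~ ((Bool -> b) -> (Bool -> Int))  [subst: {e:=((Bool -> b) -> d)} | 1 pending]
  bind f := ((Bool -> b) -> (Bool -> Int))
step 3: unify g ~ (Bool -> List b)  [subst: {e:=((Bool -> b) -> d), f:=((Bool -> b) -> (Bool -> Int))} | 0 pending]
  bind g := (Bool -> List b)

Answer: e:=((Bool -> b) -> d) f:=((Bool -> b) -> (Bool -> Int)) g:=(Bool -> List b)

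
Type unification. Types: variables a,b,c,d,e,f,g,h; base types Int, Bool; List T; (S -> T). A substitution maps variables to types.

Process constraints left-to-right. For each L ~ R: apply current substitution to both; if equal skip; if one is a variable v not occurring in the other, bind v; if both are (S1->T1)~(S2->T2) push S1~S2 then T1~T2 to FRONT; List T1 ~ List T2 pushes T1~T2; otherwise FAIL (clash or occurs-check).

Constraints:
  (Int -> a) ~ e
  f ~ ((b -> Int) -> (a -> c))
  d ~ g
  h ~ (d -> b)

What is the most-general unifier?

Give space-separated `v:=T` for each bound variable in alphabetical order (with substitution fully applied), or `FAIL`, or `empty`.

Answer: d:=g e:=(Int -> a) f:=((b -> Int) -> (a -> c)) h:=(g -> b)

Derivation:
step 1: unify (Int -> a) ~ e  [subst: {-} | 3 pending]
  bind e := (Int -> a)
step 2: unify f ~ ((b -> Int) -> (a -> c))  [subst: {e:=(Int -> a)} | 2 pending]
  bind f := ((b -> Int) -> (a -> c))
step 3: unify d ~ g  [subst: {e:=(Int -> a), f:=((b -> Int) -> (a -> c))} | 1 pending]
  bind d := g
step 4: unify h ~ (g -> b)  [subst: {e:=(Int -> a), f:=((b -> Int) -> (a -> c)), d:=g} | 0 pending]
  bind h := (g -> b)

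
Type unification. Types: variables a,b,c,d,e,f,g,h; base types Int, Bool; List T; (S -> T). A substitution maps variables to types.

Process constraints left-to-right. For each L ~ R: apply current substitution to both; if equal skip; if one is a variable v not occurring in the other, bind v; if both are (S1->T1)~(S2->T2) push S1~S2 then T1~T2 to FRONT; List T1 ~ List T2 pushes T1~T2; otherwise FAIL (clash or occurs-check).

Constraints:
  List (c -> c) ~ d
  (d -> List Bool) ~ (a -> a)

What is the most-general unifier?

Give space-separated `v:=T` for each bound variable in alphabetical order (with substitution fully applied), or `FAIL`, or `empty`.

Answer: FAIL

Derivation:
step 1: unify List (c -> c) ~ d  [subst: {-} | 1 pending]
  bind d := List (c -> c)
step 2: unify (List (c -> c) -> List Bool) ~ (a -> a)  [subst: {d:=List (c -> c)} | 0 pending]
  -> decompose arrow: push List (c -> c)~a, List Bool~a
step 3: unify List (c -> c) ~ a  [subst: {d:=List (c -> c)} | 1 pending]
  bind a := List (c -> c)
step 4: unify List Bool ~ List (c -> c)  [subst: {d:=List (c -> c), a:=List (c -> c)} | 0 pending]
  -> decompose List: push Bool~(c -> c)
step 5: unify Bool ~ (c -> c)  [subst: {d:=List (c -> c), a:=List (c -> c)} | 0 pending]
  clash: Bool vs (c -> c)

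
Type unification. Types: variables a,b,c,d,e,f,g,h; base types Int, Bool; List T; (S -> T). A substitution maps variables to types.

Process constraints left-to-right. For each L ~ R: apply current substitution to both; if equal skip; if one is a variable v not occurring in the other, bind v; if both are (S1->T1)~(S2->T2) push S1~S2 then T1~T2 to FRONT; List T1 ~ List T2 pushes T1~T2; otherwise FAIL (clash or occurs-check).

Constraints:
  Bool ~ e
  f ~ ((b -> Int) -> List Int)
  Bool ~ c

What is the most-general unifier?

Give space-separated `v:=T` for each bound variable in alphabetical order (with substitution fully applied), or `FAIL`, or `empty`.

step 1: unify Bool ~ e  [subst: {-} | 2 pending]
  bind e := Bool
step 2: unify f ~ ((b -> Int) -> List Int)  [subst: {e:=Bool} | 1 pending]
  bind f := ((b -> Int) -> List Int)
step 3: unify Bool ~ c  [subst: {e:=Bool, f:=((b -> Int) -> List Int)} | 0 pending]
  bind c := Bool

Answer: c:=Bool e:=Bool f:=((b -> Int) -> List Int)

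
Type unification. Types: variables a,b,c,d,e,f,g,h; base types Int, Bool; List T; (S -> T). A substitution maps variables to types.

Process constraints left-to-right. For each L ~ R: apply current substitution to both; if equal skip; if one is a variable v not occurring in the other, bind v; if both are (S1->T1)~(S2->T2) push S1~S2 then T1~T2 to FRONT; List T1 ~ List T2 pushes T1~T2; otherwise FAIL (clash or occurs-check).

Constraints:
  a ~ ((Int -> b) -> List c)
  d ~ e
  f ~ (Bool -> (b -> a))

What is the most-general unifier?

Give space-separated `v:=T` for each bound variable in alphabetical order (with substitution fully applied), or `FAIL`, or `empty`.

step 1: unify a ~ ((Int -> b) -> List c)  [subst: {-} | 2 pending]
  bind a := ((Int -> b) -> List c)
step 2: unify d ~ e  [subst: {a:=((Int -> b) -> List c)} | 1 pending]
  bind d := e
step 3: unify f ~ (Bool -> (b -> ((Int -> b) -> List c)))  [subst: {a:=((Int -> b) -> List c), d:=e} | 0 pending]
  bind f := (Bool -> (b -> ((Int -> b) -> List c)))

Answer: a:=((Int -> b) -> List c) d:=e f:=(Bool -> (b -> ((Int -> b) -> List c)))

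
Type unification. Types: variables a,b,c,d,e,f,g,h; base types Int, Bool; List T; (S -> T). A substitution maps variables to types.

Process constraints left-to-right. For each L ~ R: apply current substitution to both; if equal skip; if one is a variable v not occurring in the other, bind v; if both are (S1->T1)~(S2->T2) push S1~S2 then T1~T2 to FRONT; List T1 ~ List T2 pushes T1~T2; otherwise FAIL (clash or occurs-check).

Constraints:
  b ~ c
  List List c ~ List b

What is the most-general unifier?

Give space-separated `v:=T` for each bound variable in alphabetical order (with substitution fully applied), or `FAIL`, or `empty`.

Answer: FAIL

Derivation:
step 1: unify b ~ c  [subst: {-} | 1 pending]
  bind b := c
step 2: unify List List c ~ List c  [subst: {b:=c} | 0 pending]
  -> decompose List: push List c~c
step 3: unify List c ~ c  [subst: {b:=c} | 0 pending]
  occurs-check fail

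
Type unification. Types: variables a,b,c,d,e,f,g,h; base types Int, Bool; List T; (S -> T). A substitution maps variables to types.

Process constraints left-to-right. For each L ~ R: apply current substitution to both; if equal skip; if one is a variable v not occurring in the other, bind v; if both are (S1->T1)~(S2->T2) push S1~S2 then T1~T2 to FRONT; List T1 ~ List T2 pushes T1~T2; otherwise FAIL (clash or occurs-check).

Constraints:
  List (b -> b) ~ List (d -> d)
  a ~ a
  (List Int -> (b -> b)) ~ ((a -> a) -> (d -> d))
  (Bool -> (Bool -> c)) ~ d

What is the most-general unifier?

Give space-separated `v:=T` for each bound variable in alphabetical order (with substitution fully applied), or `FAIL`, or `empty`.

step 1: unify List (b -> b) ~ List (d -> d)  [subst: {-} | 3 pending]
  -> decompose List: push (b -> b)~(d -> d)
step 2: unify (b -> b) ~ (d -> d)  [subst: {-} | 3 pending]
  -> decompose arrow: push b~d, b~d
step 3: unify b ~ d  [subst: {-} | 4 pending]
  bind b := d
step 4: unify d ~ d  [subst: {b:=d} | 3 pending]
  -> identical, skip
step 5: unify a ~ a  [subst: {b:=d} | 2 pending]
  -> identical, skip
step 6: unify (List Int -> (d -> d)) ~ ((a -> a) -> (d -> d))  [subst: {b:=d} | 1 pending]
  -> decompose arrow: push List Int~(a -> a), (d -> d)~(d -> d)
step 7: unify List Int ~ (a -> a)  [subst: {b:=d} | 2 pending]
  clash: List Int vs (a -> a)

Answer: FAIL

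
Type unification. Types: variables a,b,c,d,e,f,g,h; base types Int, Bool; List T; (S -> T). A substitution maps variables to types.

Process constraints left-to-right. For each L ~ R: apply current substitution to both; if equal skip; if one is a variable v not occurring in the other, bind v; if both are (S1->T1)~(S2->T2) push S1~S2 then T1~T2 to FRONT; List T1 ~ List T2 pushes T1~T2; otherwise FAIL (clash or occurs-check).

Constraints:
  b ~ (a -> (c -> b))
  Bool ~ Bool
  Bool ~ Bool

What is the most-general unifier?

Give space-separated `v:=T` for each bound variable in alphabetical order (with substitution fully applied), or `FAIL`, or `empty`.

step 1: unify b ~ (a -> (c -> b))  [subst: {-} | 2 pending]
  occurs-check fail: b in (a -> (c -> b))

Answer: FAIL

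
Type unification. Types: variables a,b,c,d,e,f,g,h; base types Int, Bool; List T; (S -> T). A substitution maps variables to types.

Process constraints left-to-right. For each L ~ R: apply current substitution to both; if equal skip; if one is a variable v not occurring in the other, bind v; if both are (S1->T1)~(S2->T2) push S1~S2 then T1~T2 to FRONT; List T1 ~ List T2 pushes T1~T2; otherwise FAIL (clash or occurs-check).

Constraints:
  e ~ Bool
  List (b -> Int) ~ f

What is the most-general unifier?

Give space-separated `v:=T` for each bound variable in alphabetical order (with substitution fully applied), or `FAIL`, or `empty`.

Answer: e:=Bool f:=List (b -> Int)

Derivation:
step 1: unify e ~ Bool  [subst: {-} | 1 pending]
  bind e := Bool
step 2: unify List (b -> Int) ~ f  [subst: {e:=Bool} | 0 pending]
  bind f := List (b -> Int)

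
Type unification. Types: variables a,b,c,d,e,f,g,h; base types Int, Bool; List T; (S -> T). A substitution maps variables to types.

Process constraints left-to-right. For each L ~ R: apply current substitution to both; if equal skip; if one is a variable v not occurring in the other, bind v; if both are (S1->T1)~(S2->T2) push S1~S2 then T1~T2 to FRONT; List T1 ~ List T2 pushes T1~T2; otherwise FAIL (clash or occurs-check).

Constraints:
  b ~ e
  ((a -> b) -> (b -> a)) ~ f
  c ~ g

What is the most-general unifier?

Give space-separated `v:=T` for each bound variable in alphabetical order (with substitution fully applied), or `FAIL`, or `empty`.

step 1: unify b ~ e  [subst: {-} | 2 pending]
  bind b := e
step 2: unify ((a -> e) -> (e -> a)) ~ f  [subst: {b:=e} | 1 pending]
  bind f := ((a -> e) -> (e -> a))
step 3: unify c ~ g  [subst: {b:=e, f:=((a -> e) -> (e -> a))} | 0 pending]
  bind c := g

Answer: b:=e c:=g f:=((a -> e) -> (e -> a))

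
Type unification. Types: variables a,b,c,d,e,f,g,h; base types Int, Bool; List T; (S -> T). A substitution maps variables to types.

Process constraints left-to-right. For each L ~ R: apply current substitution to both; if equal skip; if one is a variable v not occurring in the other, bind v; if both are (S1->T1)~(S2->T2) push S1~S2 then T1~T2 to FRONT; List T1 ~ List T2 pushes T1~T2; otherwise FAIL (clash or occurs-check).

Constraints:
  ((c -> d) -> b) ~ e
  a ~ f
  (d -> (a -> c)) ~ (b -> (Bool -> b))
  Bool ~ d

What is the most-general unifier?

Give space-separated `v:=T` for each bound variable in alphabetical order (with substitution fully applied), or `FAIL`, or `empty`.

step 1: unify ((c -> d) -> b) ~ e  [subst: {-} | 3 pending]
  bind e := ((c -> d) -> b)
step 2: unify a ~ f  [subst: {e:=((c -> d) -> b)} | 2 pending]
  bind a := f
step 3: unify (d -> (f -> c)) ~ (b -> (Bool -> b))  [subst: {e:=((c -> d) -> b), a:=f} | 1 pending]
  -> decompose arrow: push d~b, (f -> c)~(Bool -> b)
step 4: unify d ~ b  [subst: {e:=((c -> d) -> b), a:=f} | 2 pending]
  bind d := b
step 5: unify (f -> c) ~ (Bool -> b)  [subst: {e:=((c -> d) -> b), a:=f, d:=b} | 1 pending]
  -> decompose arrow: push f~Bool, c~b
step 6: unify f ~ Bool  [subst: {e:=((c -> d) -> b), a:=f, d:=b} | 2 pending]
  bind f := Bool
step 7: unify c ~ b  [subst: {e:=((c -> d) -> b), a:=f, d:=b, f:=Bool} | 1 pending]
  bind c := b
step 8: unify Bool ~ b  [subst: {e:=((c -> d) -> b), a:=f, d:=b, f:=Bool, c:=b} | 0 pending]
  bind b := Bool

Answer: a:=Bool b:=Bool c:=Bool d:=Bool e:=((Bool -> Bool) -> Bool) f:=Bool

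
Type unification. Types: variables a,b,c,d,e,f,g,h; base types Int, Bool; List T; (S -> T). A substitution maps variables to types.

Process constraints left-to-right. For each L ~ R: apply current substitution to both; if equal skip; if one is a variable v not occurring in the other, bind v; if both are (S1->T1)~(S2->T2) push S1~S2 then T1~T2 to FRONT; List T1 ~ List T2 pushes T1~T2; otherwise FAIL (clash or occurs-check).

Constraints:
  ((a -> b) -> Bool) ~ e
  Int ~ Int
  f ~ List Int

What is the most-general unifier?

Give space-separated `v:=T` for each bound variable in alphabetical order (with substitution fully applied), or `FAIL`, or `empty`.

step 1: unify ((a -> b) -> Bool) ~ e  [subst: {-} | 2 pending]
  bind e := ((a -> b) -> Bool)
step 2: unify Int ~ Int  [subst: {e:=((a -> b) -> Bool)} | 1 pending]
  -> identical, skip
step 3: unify f ~ List Int  [subst: {e:=((a -> b) -> Bool)} | 0 pending]
  bind f := List Int

Answer: e:=((a -> b) -> Bool) f:=List Int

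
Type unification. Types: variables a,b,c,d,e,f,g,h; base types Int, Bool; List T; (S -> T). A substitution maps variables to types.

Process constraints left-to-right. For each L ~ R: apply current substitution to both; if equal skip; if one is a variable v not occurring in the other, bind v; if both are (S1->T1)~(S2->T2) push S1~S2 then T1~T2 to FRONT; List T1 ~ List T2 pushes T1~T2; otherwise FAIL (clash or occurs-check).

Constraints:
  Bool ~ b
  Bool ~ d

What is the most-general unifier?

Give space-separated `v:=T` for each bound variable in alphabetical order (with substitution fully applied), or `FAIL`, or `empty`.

Answer: b:=Bool d:=Bool

Derivation:
step 1: unify Bool ~ b  [subst: {-} | 1 pending]
  bind b := Bool
step 2: unify Bool ~ d  [subst: {b:=Bool} | 0 pending]
  bind d := Bool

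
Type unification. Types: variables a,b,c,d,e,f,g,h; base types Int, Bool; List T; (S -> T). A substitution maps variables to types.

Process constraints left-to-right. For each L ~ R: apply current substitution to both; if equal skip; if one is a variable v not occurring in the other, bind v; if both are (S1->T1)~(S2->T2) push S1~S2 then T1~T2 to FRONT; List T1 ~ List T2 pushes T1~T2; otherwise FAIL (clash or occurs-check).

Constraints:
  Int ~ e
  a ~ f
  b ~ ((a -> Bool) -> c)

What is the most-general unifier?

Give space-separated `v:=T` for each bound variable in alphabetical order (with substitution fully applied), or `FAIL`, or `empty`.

Answer: a:=f b:=((f -> Bool) -> c) e:=Int

Derivation:
step 1: unify Int ~ e  [subst: {-} | 2 pending]
  bind e := Int
step 2: unify a ~ f  [subst: {e:=Int} | 1 pending]
  bind a := f
step 3: unify b ~ ((f -> Bool) -> c)  [subst: {e:=Int, a:=f} | 0 pending]
  bind b := ((f -> Bool) -> c)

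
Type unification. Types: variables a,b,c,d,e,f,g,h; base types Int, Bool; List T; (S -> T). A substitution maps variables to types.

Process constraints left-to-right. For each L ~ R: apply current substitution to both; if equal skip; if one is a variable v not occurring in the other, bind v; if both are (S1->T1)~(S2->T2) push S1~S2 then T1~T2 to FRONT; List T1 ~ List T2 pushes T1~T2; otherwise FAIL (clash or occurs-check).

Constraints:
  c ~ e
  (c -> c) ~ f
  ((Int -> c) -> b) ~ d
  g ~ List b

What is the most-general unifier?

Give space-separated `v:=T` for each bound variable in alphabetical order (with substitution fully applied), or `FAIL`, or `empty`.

Answer: c:=e d:=((Int -> e) -> b) f:=(e -> e) g:=List b

Derivation:
step 1: unify c ~ e  [subst: {-} | 3 pending]
  bind c := e
step 2: unify (e -> e) ~ f  [subst: {c:=e} | 2 pending]
  bind f := (e -> e)
step 3: unify ((Int -> e) -> b) ~ d  [subst: {c:=e, f:=(e -> e)} | 1 pending]
  bind d := ((Int -> e) -> b)
step 4: unify g ~ List b  [subst: {c:=e, f:=(e -> e), d:=((Int -> e) -> b)} | 0 pending]
  bind g := List b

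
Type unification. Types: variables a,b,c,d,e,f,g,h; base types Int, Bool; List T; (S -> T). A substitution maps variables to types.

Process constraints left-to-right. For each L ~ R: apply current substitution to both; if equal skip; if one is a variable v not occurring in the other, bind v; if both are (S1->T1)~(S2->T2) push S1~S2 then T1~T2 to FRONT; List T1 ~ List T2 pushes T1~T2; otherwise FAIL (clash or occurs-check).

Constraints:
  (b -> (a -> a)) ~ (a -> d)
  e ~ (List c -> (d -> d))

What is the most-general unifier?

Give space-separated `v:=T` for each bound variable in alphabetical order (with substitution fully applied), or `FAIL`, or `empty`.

Answer: b:=a d:=(a -> a) e:=(List c -> ((a -> a) -> (a -> a)))

Derivation:
step 1: unify (b -> (a -> a)) ~ (a -> d)  [subst: {-} | 1 pending]
  -> decompose arrow: push b~a, (a -> a)~d
step 2: unify b ~ a  [subst: {-} | 2 pending]
  bind b := a
step 3: unify (a -> a) ~ d  [subst: {b:=a} | 1 pending]
  bind d := (a -> a)
step 4: unify e ~ (List c -> ((a -> a) -> (a -> a)))  [subst: {b:=a, d:=(a -> a)} | 0 pending]
  bind e := (List c -> ((a -> a) -> (a -> a)))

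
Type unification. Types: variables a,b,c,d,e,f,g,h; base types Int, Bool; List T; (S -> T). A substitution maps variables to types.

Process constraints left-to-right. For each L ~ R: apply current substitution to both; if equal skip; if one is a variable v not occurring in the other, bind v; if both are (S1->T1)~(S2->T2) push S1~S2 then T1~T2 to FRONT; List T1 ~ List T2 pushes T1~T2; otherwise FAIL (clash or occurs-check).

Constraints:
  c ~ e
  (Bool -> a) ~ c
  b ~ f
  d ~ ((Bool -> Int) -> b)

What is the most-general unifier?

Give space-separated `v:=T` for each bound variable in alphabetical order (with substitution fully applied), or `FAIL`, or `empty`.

step 1: unify c ~ e  [subst: {-} | 3 pending]
  bind c := e
step 2: unify (Bool -> a) ~ e  [subst: {c:=e} | 2 pending]
  bind e := (Bool -> a)
step 3: unify b ~ f  [subst: {c:=e, e:=(Bool -> a)} | 1 pending]
  bind b := f
step 4: unify d ~ ((Bool -> Int) -> f)  [subst: {c:=e, e:=(Bool -> a), b:=f} | 0 pending]
  bind d := ((Bool -> Int) -> f)

Answer: b:=f c:=(Bool -> a) d:=((Bool -> Int) -> f) e:=(Bool -> a)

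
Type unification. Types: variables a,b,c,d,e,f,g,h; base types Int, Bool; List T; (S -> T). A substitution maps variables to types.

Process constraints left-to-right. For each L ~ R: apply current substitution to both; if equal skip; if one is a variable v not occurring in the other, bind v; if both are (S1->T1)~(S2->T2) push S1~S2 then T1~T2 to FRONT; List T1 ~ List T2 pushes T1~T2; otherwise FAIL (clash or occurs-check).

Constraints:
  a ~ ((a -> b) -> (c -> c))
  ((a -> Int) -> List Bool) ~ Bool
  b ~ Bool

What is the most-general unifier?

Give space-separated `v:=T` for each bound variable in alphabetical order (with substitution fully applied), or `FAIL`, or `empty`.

step 1: unify a ~ ((a -> b) -> (c -> c))  [subst: {-} | 2 pending]
  occurs-check fail: a in ((a -> b) -> (c -> c))

Answer: FAIL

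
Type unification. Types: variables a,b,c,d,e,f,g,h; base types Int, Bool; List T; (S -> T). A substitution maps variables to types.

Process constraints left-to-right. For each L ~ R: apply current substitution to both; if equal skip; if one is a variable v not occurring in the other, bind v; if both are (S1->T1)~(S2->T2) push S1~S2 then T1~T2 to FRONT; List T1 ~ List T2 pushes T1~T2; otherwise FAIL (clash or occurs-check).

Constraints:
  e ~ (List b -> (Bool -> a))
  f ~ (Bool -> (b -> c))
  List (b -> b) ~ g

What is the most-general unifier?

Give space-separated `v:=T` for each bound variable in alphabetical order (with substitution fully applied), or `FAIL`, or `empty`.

step 1: unify e ~ (List b -> (Bool -> a))  [subst: {-} | 2 pending]
  bind e := (List b -> (Bool -> a))
step 2: unify f ~ (Bool -> (b -> c))  [subst: {e:=(List b -> (Bool -> a))} | 1 pending]
  bind f := (Bool -> (b -> c))
step 3: unify List (b -> b) ~ g  [subst: {e:=(List b -> (Bool -> a)), f:=(Bool -> (b -> c))} | 0 pending]
  bind g := List (b -> b)

Answer: e:=(List b -> (Bool -> a)) f:=(Bool -> (b -> c)) g:=List (b -> b)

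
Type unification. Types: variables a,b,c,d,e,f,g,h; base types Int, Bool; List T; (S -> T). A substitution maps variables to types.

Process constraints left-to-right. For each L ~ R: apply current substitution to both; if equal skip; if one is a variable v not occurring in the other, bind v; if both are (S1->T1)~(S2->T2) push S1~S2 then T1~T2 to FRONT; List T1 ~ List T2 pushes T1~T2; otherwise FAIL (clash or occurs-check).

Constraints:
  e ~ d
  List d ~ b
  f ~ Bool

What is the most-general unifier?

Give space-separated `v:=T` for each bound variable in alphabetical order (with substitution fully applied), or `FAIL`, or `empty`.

Answer: b:=List d e:=d f:=Bool

Derivation:
step 1: unify e ~ d  [subst: {-} | 2 pending]
  bind e := d
step 2: unify List d ~ b  [subst: {e:=d} | 1 pending]
  bind b := List d
step 3: unify f ~ Bool  [subst: {e:=d, b:=List d} | 0 pending]
  bind f := Bool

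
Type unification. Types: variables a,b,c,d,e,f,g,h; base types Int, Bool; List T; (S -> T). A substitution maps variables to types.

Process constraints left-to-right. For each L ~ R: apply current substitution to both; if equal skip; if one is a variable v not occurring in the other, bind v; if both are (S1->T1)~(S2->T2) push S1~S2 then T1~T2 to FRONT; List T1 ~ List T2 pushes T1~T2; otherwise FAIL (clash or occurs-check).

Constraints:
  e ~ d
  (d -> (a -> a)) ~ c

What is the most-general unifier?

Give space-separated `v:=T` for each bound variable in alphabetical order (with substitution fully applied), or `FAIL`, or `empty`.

step 1: unify e ~ d  [subst: {-} | 1 pending]
  bind e := d
step 2: unify (d -> (a -> a)) ~ c  [subst: {e:=d} | 0 pending]
  bind c := (d -> (a -> a))

Answer: c:=(d -> (a -> a)) e:=d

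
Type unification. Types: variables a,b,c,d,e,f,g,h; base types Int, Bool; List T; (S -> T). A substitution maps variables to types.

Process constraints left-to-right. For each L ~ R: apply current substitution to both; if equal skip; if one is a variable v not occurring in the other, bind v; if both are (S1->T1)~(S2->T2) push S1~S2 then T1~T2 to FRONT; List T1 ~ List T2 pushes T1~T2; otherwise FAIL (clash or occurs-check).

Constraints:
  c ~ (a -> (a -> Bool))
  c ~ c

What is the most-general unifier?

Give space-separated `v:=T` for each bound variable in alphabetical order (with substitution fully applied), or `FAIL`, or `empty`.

Answer: c:=(a -> (a -> Bool))

Derivation:
step 1: unify c ~ (a -> (a -> Bool))  [subst: {-} | 1 pending]
  bind c := (a -> (a -> Bool))
step 2: unify (a -> (a -> Bool)) ~ (a -> (a -> Bool))  [subst: {c:=(a -> (a -> Bool))} | 0 pending]
  -> identical, skip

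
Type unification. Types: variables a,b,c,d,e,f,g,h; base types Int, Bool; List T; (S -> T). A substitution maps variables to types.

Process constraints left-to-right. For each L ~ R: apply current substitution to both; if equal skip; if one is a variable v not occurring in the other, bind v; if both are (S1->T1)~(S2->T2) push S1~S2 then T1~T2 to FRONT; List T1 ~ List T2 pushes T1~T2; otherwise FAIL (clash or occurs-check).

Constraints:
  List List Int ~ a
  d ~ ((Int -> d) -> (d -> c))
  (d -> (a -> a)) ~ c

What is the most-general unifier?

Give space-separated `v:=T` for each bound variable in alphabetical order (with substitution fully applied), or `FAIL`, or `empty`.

Answer: FAIL

Derivation:
step 1: unify List List Int ~ a  [subst: {-} | 2 pending]
  bind a := List List Int
step 2: unify d ~ ((Int -> d) -> (d -> c))  [subst: {a:=List List Int} | 1 pending]
  occurs-check fail: d in ((Int -> d) -> (d -> c))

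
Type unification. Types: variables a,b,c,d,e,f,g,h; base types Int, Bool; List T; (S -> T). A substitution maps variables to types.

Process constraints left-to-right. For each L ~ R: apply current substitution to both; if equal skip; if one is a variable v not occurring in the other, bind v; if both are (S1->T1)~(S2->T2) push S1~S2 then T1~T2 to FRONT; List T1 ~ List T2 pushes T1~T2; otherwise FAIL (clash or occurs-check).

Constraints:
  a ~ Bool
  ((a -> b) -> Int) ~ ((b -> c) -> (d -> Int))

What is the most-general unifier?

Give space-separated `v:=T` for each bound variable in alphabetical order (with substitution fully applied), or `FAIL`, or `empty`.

step 1: unify a ~ Bool  [subst: {-} | 1 pending]
  bind a := Bool
step 2: unify ((Bool -> b) -> Int) ~ ((b -> c) -> (d -> Int))  [subst: {a:=Bool} | 0 pending]
  -> decompose arrow: push (Bool -> b)~(b -> c), Int~(d -> Int)
step 3: unify (Bool -> b) ~ (b -> c)  [subst: {a:=Bool} | 1 pending]
  -> decompose arrow: push Bool~b, b~c
step 4: unify Bool ~ b  [subst: {a:=Bool} | 2 pending]
  bind b := Bool
step 5: unify Bool ~ c  [subst: {a:=Bool, b:=Bool} | 1 pending]
  bind c := Bool
step 6: unify Int ~ (d -> Int)  [subst: {a:=Bool, b:=Bool, c:=Bool} | 0 pending]
  clash: Int vs (d -> Int)

Answer: FAIL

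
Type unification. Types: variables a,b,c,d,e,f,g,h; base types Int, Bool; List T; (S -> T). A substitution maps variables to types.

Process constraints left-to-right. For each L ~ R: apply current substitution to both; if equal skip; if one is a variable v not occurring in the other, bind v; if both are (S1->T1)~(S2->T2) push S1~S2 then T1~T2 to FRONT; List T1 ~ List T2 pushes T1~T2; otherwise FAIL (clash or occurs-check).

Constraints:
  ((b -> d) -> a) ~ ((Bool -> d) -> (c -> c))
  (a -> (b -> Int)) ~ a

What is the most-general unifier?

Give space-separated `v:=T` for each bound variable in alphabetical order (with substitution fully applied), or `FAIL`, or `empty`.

Answer: FAIL

Derivation:
step 1: unify ((b -> d) -> a) ~ ((Bool -> d) -> (c -> c))  [subst: {-} | 1 pending]
  -> decompose arrow: push (b -> d)~(Bool -> d), a~(c -> c)
step 2: unify (b -> d) ~ (Bool -> d)  [subst: {-} | 2 pending]
  -> decompose arrow: push b~Bool, d~d
step 3: unify b ~ Bool  [subst: {-} | 3 pending]
  bind b := Bool
step 4: unify d ~ d  [subst: {b:=Bool} | 2 pending]
  -> identical, skip
step 5: unify a ~ (c -> c)  [subst: {b:=Bool} | 1 pending]
  bind a := (c -> c)
step 6: unify ((c -> c) -> (Bool -> Int)) ~ (c -> c)  [subst: {b:=Bool, a:=(c -> c)} | 0 pending]
  -> decompose arrow: push (c -> c)~c, (Bool -> Int)~c
step 7: unify (c -> c) ~ c  [subst: {b:=Bool, a:=(c -> c)} | 1 pending]
  occurs-check fail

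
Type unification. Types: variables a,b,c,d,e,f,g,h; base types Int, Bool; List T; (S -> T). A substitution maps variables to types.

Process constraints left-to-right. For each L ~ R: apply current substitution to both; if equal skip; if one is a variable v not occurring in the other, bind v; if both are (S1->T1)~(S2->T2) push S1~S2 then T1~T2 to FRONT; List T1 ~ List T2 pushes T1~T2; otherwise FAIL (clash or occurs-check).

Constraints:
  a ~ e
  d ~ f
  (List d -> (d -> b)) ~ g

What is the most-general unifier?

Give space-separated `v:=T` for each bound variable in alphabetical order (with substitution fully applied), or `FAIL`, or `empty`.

Answer: a:=e d:=f g:=(List f -> (f -> b))

Derivation:
step 1: unify a ~ e  [subst: {-} | 2 pending]
  bind a := e
step 2: unify d ~ f  [subst: {a:=e} | 1 pending]
  bind d := f
step 3: unify (List f -> (f -> b)) ~ g  [subst: {a:=e, d:=f} | 0 pending]
  bind g := (List f -> (f -> b))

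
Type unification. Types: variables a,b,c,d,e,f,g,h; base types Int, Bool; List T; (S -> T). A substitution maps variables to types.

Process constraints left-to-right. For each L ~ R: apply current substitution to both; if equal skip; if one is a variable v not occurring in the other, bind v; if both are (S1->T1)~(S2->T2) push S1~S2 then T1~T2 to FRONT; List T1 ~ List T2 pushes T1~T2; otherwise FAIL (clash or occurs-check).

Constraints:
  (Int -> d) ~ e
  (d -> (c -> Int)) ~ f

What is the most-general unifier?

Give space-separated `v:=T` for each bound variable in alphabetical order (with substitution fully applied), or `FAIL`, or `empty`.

Answer: e:=(Int -> d) f:=(d -> (c -> Int))

Derivation:
step 1: unify (Int -> d) ~ e  [subst: {-} | 1 pending]
  bind e := (Int -> d)
step 2: unify (d -> (c -> Int)) ~ f  [subst: {e:=(Int -> d)} | 0 pending]
  bind f := (d -> (c -> Int))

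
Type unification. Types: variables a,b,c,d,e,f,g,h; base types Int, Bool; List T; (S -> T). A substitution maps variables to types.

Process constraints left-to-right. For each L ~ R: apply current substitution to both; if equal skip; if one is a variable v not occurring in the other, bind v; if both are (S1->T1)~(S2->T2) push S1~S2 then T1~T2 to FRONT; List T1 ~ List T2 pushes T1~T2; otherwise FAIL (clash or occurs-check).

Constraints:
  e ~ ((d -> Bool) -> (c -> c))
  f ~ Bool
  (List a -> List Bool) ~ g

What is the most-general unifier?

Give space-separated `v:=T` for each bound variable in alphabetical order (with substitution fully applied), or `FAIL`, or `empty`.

step 1: unify e ~ ((d -> Bool) -> (c -> c))  [subst: {-} | 2 pending]
  bind e := ((d -> Bool) -> (c -> c))
step 2: unify f ~ Bool  [subst: {e:=((d -> Bool) -> (c -> c))} | 1 pending]
  bind f := Bool
step 3: unify (List a -> List Bool) ~ g  [subst: {e:=((d -> Bool) -> (c -> c)), f:=Bool} | 0 pending]
  bind g := (List a -> List Bool)

Answer: e:=((d -> Bool) -> (c -> c)) f:=Bool g:=(List a -> List Bool)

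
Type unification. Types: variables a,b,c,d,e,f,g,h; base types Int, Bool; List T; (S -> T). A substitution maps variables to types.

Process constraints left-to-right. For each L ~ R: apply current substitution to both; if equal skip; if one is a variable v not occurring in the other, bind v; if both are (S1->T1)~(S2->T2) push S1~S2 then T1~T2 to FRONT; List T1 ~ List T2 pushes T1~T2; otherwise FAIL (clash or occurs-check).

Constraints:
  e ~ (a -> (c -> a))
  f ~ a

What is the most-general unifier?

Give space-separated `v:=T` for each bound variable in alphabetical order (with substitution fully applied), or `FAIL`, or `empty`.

Answer: e:=(a -> (c -> a)) f:=a

Derivation:
step 1: unify e ~ (a -> (c -> a))  [subst: {-} | 1 pending]
  bind e := (a -> (c -> a))
step 2: unify f ~ a  [subst: {e:=(a -> (c -> a))} | 0 pending]
  bind f := a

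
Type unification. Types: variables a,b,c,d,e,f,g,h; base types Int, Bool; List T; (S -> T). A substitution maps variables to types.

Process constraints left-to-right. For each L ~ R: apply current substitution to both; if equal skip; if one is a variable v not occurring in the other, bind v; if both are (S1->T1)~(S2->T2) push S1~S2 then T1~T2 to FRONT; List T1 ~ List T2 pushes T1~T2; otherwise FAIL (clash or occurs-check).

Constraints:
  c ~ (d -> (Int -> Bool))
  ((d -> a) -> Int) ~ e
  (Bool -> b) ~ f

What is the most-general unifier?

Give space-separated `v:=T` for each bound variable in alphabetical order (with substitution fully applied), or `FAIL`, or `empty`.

step 1: unify c ~ (d -> (Int -> Bool))  [subst: {-} | 2 pending]
  bind c := (d -> (Int -> Bool))
step 2: unify ((d -> a) -> Int) ~ e  [subst: {c:=(d -> (Int -> Bool))} | 1 pending]
  bind e := ((d -> a) -> Int)
step 3: unify (Bool -> b) ~ f  [subst: {c:=(d -> (Int -> Bool)), e:=((d -> a) -> Int)} | 0 pending]
  bind f := (Bool -> b)

Answer: c:=(d -> (Int -> Bool)) e:=((d -> a) -> Int) f:=(Bool -> b)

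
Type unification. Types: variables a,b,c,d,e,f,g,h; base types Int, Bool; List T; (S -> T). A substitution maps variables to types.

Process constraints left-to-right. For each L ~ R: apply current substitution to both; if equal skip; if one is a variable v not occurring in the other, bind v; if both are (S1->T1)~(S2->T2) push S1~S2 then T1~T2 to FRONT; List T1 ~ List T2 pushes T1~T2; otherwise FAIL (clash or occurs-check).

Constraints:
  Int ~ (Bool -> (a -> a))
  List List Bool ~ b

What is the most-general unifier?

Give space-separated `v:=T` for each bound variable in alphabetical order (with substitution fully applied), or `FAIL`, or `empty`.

Answer: FAIL

Derivation:
step 1: unify Int ~ (Bool -> (a -> a))  [subst: {-} | 1 pending]
  clash: Int vs (Bool -> (a -> a))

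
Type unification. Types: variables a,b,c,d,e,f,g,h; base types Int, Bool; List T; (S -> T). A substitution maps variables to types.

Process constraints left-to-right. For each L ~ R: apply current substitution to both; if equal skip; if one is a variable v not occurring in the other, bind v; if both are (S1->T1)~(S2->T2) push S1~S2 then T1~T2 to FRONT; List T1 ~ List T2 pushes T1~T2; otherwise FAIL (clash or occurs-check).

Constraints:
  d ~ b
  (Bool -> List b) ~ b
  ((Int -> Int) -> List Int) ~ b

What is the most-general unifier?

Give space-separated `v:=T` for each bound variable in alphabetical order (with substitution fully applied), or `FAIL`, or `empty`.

Answer: FAIL

Derivation:
step 1: unify d ~ b  [subst: {-} | 2 pending]
  bind d := b
step 2: unify (Bool -> List b) ~ b  [subst: {d:=b} | 1 pending]
  occurs-check fail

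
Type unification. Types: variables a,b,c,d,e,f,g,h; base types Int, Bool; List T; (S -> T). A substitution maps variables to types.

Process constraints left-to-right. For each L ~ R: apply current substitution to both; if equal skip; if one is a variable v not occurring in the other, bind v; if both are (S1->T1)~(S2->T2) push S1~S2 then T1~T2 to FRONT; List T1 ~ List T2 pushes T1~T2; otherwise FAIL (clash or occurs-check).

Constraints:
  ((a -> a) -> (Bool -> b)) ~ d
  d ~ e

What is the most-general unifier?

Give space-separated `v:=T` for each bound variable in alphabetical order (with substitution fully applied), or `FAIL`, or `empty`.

Answer: d:=((a -> a) -> (Bool -> b)) e:=((a -> a) -> (Bool -> b))

Derivation:
step 1: unify ((a -> a) -> (Bool -> b)) ~ d  [subst: {-} | 1 pending]
  bind d := ((a -> a) -> (Bool -> b))
step 2: unify ((a -> a) -> (Bool -> b)) ~ e  [subst: {d:=((a -> a) -> (Bool -> b))} | 0 pending]
  bind e := ((a -> a) -> (Bool -> b))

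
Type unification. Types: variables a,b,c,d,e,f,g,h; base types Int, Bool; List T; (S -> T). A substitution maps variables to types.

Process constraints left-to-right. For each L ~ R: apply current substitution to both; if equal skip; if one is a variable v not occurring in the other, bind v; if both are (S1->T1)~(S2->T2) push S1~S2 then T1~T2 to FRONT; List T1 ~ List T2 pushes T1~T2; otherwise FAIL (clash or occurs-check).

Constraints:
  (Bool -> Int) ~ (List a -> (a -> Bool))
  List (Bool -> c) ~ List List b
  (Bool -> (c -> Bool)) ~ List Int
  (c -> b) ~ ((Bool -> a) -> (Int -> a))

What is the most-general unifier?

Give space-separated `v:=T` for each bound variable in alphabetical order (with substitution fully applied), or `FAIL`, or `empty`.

Answer: FAIL

Derivation:
step 1: unify (Bool -> Int) ~ (List a -> (a -> Bool))  [subst: {-} | 3 pending]
  -> decompose arrow: push Bool~List a, Int~(a -> Bool)
step 2: unify Bool ~ List a  [subst: {-} | 4 pending]
  clash: Bool vs List a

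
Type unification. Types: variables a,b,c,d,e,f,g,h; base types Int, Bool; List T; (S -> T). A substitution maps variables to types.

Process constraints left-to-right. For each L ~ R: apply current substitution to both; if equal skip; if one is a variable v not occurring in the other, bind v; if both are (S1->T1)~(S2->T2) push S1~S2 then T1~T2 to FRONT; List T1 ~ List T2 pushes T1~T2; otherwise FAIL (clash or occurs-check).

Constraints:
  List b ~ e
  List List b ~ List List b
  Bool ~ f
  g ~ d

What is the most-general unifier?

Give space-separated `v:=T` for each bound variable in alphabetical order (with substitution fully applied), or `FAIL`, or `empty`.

step 1: unify List b ~ e  [subst: {-} | 3 pending]
  bind e := List b
step 2: unify List List b ~ List List b  [subst: {e:=List b} | 2 pending]
  -> identical, skip
step 3: unify Bool ~ f  [subst: {e:=List b} | 1 pending]
  bind f := Bool
step 4: unify g ~ d  [subst: {e:=List b, f:=Bool} | 0 pending]
  bind g := d

Answer: e:=List b f:=Bool g:=d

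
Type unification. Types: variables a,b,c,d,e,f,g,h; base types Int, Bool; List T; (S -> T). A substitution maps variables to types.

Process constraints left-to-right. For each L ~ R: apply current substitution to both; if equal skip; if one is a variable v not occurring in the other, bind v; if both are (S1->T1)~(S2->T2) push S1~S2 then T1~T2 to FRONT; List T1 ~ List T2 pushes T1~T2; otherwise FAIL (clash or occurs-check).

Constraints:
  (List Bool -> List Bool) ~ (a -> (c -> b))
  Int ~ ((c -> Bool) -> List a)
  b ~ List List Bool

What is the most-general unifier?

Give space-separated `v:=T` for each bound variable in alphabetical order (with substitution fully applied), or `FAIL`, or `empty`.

Answer: FAIL

Derivation:
step 1: unify (List Bool -> List Bool) ~ (a -> (c -> b))  [subst: {-} | 2 pending]
  -> decompose arrow: push List Bool~a, List Bool~(c -> b)
step 2: unify List Bool ~ a  [subst: {-} | 3 pending]
  bind a := List Bool
step 3: unify List Bool ~ (c -> b)  [subst: {a:=List Bool} | 2 pending]
  clash: List Bool vs (c -> b)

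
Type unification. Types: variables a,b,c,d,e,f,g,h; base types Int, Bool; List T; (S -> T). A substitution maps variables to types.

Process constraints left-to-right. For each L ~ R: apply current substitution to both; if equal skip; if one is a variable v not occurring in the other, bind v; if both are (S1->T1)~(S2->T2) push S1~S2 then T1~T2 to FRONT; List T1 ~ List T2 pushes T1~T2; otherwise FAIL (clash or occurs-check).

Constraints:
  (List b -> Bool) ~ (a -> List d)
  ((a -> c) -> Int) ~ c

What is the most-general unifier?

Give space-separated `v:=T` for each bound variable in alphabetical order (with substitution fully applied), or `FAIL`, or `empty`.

Answer: FAIL

Derivation:
step 1: unify (List b -> Bool) ~ (a -> List d)  [subst: {-} | 1 pending]
  -> decompose arrow: push List b~a, Bool~List d
step 2: unify List b ~ a  [subst: {-} | 2 pending]
  bind a := List b
step 3: unify Bool ~ List d  [subst: {a:=List b} | 1 pending]
  clash: Bool vs List d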